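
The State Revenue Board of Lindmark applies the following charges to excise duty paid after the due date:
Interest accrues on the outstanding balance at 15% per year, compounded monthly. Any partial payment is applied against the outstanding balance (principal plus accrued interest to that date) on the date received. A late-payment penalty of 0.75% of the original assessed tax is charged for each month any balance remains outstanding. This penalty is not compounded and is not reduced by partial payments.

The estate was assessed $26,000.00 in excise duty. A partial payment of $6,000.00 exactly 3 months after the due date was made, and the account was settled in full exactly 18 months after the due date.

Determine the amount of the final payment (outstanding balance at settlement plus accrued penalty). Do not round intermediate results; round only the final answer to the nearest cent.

$28,796.04

Monthly rate = 15% ÷ 12 = 1.25%
Balance at month 3: $26,000.0000 × (1 + 0.0125)^3 = $26,987.2383…
After $6,000.00 payment: $26,987.2383… − $6,000.00 = $20,987.2383…
Balance at month 18: $20,987.2383… × (1 + 0.0125)^15 = $25,286.0372…
Penalty: 18 × 0.75% × $26,000.00 = $3,510.00
Final settlement = outstanding balance + penalty = $25,286.0372… + $3,510.00 = $28,796.04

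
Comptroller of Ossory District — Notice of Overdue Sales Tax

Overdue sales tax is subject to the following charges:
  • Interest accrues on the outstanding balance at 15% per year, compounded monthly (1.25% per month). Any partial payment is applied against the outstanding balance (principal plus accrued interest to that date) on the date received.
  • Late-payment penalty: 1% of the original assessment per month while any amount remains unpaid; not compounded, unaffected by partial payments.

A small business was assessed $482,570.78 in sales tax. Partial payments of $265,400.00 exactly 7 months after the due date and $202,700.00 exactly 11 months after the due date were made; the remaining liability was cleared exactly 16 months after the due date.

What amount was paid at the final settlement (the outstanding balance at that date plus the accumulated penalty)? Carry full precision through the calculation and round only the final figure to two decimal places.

$153,410.18

Balance at month 7: $482,570.7800 × (1 + 0.0125)^7 = $526,412.5623…
After $265,400.00 payment: $526,412.5623… − $265,400.00 = $261,012.5623…
Balance at month 11: $261,012.5623… × (1 + 0.0125)^4 = $274,309.9352…
After $202,700.00 payment: $274,309.9352… − $202,700.00 = $71,609.9352…
Balance at month 16: $71,609.9352… × (1 + 0.0125)^5 = $76,198.8541…
Penalty: 16 × 1% × $482,570.78 = $77,211.32…
Final settlement = outstanding balance + penalty = $76,198.8541… + $77,211.32… = $153,410.18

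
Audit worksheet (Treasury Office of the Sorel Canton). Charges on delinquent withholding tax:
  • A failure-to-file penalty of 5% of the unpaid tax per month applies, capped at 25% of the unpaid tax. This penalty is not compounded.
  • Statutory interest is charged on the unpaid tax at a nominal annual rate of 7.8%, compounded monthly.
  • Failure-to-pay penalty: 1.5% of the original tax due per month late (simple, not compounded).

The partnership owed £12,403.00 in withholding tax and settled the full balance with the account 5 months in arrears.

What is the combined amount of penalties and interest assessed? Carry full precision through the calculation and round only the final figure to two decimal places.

£4,439.35

Failure-to-file: 5 × 5% × £12,403.00 = £3,100.75, capped at 25% × £12,403.00 = £3,100.75
Failure-to-pay penalty = 1.5% × £12,403.00 × 5 mo = £930.23…
Interest (7.8%/yr ÷ 12 = 0.65%/month): £12,403.00 × ((1 + 0.0065)^5 − 1) = £408.3719…
Penalties + interest = £4,030.9750 + £408.3719… = £4,439.35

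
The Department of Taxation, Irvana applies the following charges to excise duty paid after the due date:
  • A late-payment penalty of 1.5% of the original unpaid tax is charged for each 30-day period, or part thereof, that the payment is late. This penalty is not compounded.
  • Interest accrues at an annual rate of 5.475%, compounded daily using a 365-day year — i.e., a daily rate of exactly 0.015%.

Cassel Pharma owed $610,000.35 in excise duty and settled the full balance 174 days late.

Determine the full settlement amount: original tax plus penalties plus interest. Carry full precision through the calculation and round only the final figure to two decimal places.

$681,029.75

Penalty periods: ⌈174/30⌉ = 6; penalty = 6 × 1.5% × $610,000.35 = $54,900.03…
Interest: $610,000.35 × ((1 + 0.00015)^174 − 1) = $610,000.35 × 0.02644158… = $16,129.3722…
Total = $610,000.35 + $54,900.0315 + $16,129.3722… = $681,029.75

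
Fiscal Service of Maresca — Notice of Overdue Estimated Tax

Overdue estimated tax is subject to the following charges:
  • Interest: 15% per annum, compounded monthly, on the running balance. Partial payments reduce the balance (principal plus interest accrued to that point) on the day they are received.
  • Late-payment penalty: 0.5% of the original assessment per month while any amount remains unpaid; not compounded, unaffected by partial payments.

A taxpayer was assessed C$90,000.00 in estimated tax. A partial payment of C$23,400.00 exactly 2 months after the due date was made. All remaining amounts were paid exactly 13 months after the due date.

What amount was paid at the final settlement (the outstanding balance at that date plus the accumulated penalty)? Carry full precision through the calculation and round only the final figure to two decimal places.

C$84,797.43

Monthly rate = 15% ÷ 12 = 1.25%
Balance at month 2: C$90,000.0000 × (1 + 0.0125)^2 = C$92,264.0625
After C$23,400.00 payment: C$92,264.0625 − C$23,400.00 = C$68,864.0625
Balance at month 13: C$68,864.0625 × (1 + 0.0125)^11 = C$78,947.4288…
Penalty: 13 × 0.5% × C$90,000.00 = C$5,850.00
Final settlement = outstanding balance + penalty = C$78,947.4288… + C$5,850.00 = C$84,797.43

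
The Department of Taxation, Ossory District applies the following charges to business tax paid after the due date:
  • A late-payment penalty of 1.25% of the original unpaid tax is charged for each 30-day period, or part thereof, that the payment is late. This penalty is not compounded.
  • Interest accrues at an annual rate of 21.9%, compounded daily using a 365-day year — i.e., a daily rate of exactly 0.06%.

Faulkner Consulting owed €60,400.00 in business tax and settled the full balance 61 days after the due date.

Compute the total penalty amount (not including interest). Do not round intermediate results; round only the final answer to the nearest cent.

Penalty periods: ⌈61/30⌉ = 3; penalty = 3 × 1.25% × €60,400.00 = €2,265.00

€2,265.00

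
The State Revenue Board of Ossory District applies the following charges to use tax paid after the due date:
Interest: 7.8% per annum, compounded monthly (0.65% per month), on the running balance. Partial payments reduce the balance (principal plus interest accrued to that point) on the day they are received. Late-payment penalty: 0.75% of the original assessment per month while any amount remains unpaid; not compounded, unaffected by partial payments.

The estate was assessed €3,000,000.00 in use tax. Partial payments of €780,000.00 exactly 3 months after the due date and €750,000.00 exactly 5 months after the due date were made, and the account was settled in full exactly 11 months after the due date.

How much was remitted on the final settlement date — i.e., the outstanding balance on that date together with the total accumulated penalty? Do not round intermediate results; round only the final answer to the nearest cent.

Balance at month 3: €3,000,000.0000 × (1 + 0.0065)^3 = €3,058,881.0739…
After €780,000.00 payment: €3,058,881.0739… − €780,000.00 = €2,278,881.0739…
Balance at month 5: €2,278,881.0739… × (1 + 0.0065)^2 = €2,308,602.8106…
After €750,000.00 payment: €2,308,602.8106… − €750,000.00 = €1,558,602.8106…
Balance at month 11: €1,558,602.8106… × (1 + 0.0065)^6 = €1,620,384.6872…
Penalty: 11 × 0.75% × €3,000,000.00 = €247,500.00
Final settlement = outstanding balance + penalty = €1,620,384.6872… + €247,500.00 = €1,867,884.69

€1,867,884.69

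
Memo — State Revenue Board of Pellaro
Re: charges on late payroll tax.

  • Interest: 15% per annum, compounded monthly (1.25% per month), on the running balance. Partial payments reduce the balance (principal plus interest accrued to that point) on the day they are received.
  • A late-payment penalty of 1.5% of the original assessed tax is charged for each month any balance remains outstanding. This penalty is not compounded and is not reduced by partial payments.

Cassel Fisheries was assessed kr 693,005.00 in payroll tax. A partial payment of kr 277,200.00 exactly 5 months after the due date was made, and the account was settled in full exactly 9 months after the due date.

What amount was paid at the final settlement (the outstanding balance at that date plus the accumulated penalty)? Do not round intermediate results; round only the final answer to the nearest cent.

kr 577,215.70

Balance at month 5: kr 693,005.0000 × (1 + 0.0125)^5 = kr 737,414.2529…
After kr 277,200.00 payment: kr 737,414.2529… − kr 277,200.00 = kr 460,214.2529…
Balance at month 9: kr 460,214.2529… × (1 + 0.0125)^4 = kr 483,660.0230…
Penalty: 9 × 1.5% × kr 693,005.00 = kr 93,555.68…
Final settlement = outstanding balance + penalty = kr 483,660.0230… + kr 93,555.68… = kr 577,215.70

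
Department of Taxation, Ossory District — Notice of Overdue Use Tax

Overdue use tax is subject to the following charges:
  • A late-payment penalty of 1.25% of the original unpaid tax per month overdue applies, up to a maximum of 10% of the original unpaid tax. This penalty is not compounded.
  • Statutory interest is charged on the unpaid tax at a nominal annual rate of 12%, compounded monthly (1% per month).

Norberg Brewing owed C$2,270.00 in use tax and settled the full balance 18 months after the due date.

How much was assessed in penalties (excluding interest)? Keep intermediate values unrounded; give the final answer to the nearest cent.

Penalty (uncapped): 18 × 1.25% × C$2,270.00 = C$510.75; cap = 10% × C$2,270.00 = C$227.00 → penalty = C$227.00

C$227.00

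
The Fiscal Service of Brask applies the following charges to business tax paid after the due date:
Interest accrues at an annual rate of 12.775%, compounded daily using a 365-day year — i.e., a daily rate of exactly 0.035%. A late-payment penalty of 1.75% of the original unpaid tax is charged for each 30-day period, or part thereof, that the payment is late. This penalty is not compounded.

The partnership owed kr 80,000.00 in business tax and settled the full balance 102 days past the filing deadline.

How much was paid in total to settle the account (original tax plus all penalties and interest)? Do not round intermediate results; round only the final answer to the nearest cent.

kr 88,507.07

Penalty periods: ⌈102/30⌉ = 4; penalty = 4 × 1.75% × kr 80,000.00 = kr 5,600.00
Interest: kr 80,000.00 × ((1 + 0.00035)^102 − 1) = kr 80,000.00 × 0.03633842… = kr 2,907.0739…
Total = kr 80,000.00 + kr 5,600.0000 + kr 2,907.0739… = kr 88,507.07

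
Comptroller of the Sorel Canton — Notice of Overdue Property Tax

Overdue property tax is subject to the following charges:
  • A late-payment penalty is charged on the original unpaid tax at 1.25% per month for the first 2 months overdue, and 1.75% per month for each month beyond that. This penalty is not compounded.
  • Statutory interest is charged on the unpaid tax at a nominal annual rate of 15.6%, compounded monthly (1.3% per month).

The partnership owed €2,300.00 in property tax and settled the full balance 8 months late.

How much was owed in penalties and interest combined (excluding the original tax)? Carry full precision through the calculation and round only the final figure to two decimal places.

€549.37

Penalty, months 1–2: 2 × 1.25% × €2,300.00 = €57.50
Penalty, months 3–8: 6 × 1.75% × €2,300.00 = €241.50
Interest: €2,300.00 × ((1 + 0.013)^8 − 1) = €2,300.00 × 0.1088571… = €250.3712…
Penalties + interest = €299.0000 + €250.3712… = €549.37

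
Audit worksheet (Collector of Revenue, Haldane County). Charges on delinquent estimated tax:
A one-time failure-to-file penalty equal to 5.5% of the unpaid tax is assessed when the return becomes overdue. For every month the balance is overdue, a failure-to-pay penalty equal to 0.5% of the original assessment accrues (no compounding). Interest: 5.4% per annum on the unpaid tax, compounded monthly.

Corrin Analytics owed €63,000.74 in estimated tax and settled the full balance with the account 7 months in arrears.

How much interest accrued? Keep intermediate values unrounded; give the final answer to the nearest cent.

€2,011.52

Interest (5.4%/yr ÷ 12 = 0.45%/month): €63,000.74 × ((1 + 0.0045)^7 − 1) = €2,011.5162…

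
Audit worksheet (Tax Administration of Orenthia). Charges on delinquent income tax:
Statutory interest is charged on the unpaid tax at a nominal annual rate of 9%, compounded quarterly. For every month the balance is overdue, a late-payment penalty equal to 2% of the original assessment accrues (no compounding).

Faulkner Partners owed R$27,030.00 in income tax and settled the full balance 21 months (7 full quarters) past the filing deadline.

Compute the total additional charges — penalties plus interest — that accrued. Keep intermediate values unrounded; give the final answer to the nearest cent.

R$15,908.21

Late-payment penalty = 2% × R$27,030.00 × 21 mo = R$11,352.60
Interest (9%/yr ÷ 4 = 2.25%/quarter): R$27,030.00 × ((1 + 0.0225)^7 − 1) = R$4,555.6095…
Penalties + interest = R$11,352.6000 + R$4,555.6095… = R$15,908.21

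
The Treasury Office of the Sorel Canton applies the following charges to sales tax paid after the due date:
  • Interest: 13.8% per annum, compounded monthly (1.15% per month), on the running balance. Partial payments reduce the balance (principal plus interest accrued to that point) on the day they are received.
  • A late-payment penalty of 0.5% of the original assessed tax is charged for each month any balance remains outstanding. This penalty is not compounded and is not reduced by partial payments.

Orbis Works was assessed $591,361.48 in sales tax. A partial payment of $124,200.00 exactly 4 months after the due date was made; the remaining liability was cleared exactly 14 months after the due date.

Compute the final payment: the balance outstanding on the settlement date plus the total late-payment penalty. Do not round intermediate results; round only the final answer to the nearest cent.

Balance at month 4: $591,361.4800 × (1 + 0.0115)^4 = $619,036.9613…
After $124,200.00 payment: $619,036.9613… − $124,200.00 = $494,836.9613…
Balance at month 14: $494,836.9613… × (1 + 0.0115)^10 = $554,780.2634…
Penalty: 14 × 0.5% × $591,361.48 = $41,395.30…
Final settlement = outstanding balance + penalty = $554,780.2634… + $41,395.30… = $596,175.57

$596,175.57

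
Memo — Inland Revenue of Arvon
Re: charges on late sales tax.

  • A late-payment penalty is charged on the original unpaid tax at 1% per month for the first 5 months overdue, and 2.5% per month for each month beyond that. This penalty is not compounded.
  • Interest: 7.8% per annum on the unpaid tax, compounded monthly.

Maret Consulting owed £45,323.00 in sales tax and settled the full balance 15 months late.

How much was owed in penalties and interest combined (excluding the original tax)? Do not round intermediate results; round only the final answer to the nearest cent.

Penalty, months 1–5: 5 × 1% × £45,323.00 = £2,266.15
Penalty, months 6–15: 10 × 2.5% × £45,323.00 = £11,330.75
Interest (7.8%/yr ÷ 12 = 0.65%/month): £45,323.00 × ((1 + 0.0065)^15 − 1) = £4,625.8320…
Penalties + interest = £13,596.9000 + £4,625.8320… = £18,222.73

£18,222.73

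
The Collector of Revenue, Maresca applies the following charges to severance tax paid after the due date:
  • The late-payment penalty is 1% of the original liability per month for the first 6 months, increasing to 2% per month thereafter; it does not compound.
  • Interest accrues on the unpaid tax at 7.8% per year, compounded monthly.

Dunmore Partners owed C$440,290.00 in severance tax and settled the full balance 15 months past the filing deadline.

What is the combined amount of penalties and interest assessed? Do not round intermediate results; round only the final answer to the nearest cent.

C$150,607.22

Penalty, months 1–6: 6 × 1% × C$440,290.00 = C$26,417.40
Penalty, months 7–15: 9 × 2% × C$440,290.00 = C$79,252.20
Interest (7.8%/yr ÷ 12 = 0.65%/month): C$440,290.00 × ((1 + 0.0065)^15 − 1) = C$44,937.6160…
Penalties + interest = C$105,669.6000 + C$44,937.6160… = C$150,607.22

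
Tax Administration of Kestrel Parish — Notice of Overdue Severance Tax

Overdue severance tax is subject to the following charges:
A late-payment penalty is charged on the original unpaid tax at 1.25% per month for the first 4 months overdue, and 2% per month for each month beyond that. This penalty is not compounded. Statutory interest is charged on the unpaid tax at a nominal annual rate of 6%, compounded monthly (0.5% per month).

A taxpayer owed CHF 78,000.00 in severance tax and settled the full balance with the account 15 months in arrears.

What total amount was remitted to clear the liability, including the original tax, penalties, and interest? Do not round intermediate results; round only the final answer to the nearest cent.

CHF 105,119.25

Penalty, months 1–4: 4 × 1.25% × CHF 78,000.00 = CHF 3,900.00
Penalty, months 5–15: 11 × 2% × CHF 78,000.00 = CHF 17,160.00
Interest: CHF 78,000.00 × ((1 + 0.005)^15 − 1) = CHF 78,000.00 × 0.0776827… = CHF 6,059.2535…
Total = CHF 78,000.00 + CHF 21,060.0000 + CHF 6,059.2535… = CHF 105,119.25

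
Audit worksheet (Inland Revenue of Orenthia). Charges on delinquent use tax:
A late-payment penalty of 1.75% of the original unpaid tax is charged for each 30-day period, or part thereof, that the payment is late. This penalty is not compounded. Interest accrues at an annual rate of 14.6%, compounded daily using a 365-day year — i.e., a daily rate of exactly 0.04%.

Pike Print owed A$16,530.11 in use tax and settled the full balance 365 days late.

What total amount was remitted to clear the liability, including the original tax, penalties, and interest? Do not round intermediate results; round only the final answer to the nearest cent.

A$22,888.62

Penalty periods: ⌈365/30⌉ = 13; penalty = 13 × 1.75% × A$16,530.11 = A$3,760.60…
Interest: A$16,530.11 × ((1 + 0.0004)^365 − 1) = A$16,530.11 × 0.15716241… = A$2,597.9119…
Total = A$16,530.11 + A$3,760.6000… + A$2,597.9119… = A$22,888.62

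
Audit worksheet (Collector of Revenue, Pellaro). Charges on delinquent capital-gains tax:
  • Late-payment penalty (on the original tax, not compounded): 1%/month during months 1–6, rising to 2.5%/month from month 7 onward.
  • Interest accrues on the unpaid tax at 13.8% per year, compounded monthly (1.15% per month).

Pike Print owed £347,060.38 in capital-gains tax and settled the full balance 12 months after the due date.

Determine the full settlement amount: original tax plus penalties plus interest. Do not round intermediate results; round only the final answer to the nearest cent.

£470,985.89

Penalty, months 1–6: 6 × 1% × £347,060.38 = £20,823.62…
Penalty, months 7–12: 6 × 2.5% × £347,060.38 = £52,059.06…
Interest: £347,060.38 × ((1 + 0.0115)^12 − 1) = £347,060.38 × 0.1470719… = £51,042.8335…
Total = £347,060.38 + £72,882.6798 + £51,042.8335… = £470,985.89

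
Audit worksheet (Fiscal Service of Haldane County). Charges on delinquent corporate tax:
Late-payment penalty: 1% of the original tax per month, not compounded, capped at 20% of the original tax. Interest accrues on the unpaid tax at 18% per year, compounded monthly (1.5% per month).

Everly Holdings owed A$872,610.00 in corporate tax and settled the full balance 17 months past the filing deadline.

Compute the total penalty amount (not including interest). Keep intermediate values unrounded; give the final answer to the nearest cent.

A$148,343.70

Penalty: 17 × 1% × A$872,610.00 = A$148,343.70 (below the 20% cap of A$174,522.00)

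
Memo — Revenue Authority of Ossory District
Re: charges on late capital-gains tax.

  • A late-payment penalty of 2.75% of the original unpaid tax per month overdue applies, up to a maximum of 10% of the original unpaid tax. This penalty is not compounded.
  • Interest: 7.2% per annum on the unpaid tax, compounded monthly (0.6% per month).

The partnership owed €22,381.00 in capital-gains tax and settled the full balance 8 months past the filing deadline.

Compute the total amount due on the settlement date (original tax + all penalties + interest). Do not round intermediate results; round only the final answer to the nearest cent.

€25,716.22

Penalty (uncapped): 8 × 2.75% × €22,381.00 = €4,923.82; cap = 10% × €22,381.00 = €2,238.10 → penalty = €2,238.10
Interest: €22,381.00 × ((1 + 0.006)^8 − 1) = €22,381.00 × 0.0490202… = €1,097.1208…
Total = €22,381.00 + €2,238.1000 + €1,097.1208… = €25,716.22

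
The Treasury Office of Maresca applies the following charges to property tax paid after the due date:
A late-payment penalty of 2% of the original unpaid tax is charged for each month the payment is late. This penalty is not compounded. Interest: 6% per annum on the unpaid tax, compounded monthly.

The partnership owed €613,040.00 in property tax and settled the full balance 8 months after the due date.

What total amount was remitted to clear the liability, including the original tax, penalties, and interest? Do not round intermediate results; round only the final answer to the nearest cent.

€736,081.45

Late-payment penalty: 8 × 2% × €613,040.00 = €98,086.40
Interest (6%/yr ÷ 12 = 0.5%/month): €613,040.00 × ((1 + 0.005)^8 − 1) = €24,955.0462…
Total = €613,040.00 + €98,086.4000 + €24,955.0462… = €736,081.45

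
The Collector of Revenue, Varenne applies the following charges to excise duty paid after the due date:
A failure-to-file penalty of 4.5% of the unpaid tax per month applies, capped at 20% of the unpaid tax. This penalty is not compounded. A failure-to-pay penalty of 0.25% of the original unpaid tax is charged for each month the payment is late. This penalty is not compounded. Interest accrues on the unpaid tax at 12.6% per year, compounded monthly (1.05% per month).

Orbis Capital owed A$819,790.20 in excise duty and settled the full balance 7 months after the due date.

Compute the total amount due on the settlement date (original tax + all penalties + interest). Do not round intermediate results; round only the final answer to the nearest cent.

Failure-to-file: 7 × 4.5% × A$819,790.20 = A$258,233.91…, capped at 20% × A$819,790.20 = A$163,958.04
Failure-to-pay penalty: 7 × 0.25% × A$819,790.20 = A$14,346.33…
Interest: A$819,790.20 × ((1 + 0.0105)^7 − 1) = A$819,790.20 × 0.0758562… = A$62,186.1653…
Total = A$819,790.20 + A$178,304.3685 + A$62,186.1653… = A$1,060,280.73

A$1,060,280.73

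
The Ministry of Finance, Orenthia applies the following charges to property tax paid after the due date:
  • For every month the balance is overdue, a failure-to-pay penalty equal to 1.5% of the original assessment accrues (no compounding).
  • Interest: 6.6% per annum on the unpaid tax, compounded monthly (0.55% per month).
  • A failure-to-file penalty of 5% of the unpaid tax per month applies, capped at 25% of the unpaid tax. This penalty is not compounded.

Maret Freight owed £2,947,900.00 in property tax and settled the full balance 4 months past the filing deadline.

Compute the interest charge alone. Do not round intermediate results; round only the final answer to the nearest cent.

Interest: £2,947,900.00 × ((1 + 0.0055)^4 − 1) = £2,947,900.00 × 0.0221822… = £65,390.8084…

£65,390.81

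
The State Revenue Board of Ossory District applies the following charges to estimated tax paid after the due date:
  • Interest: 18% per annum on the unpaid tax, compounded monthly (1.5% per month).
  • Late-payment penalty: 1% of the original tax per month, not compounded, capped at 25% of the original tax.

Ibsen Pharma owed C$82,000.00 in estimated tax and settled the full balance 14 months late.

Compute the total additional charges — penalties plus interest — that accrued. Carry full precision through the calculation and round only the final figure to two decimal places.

Penalty: 14 × 1% × C$82,000.00 = C$11,480.00 (below the 25% cap of C$20,500.00)
Interest: C$82,000.00 × ((1 + 0.015)^14 − 1) = C$82,000.00 × 0.2317557… = C$19,003.9699…
Penalties + interest = C$11,480.0000 + C$19,003.9699… = C$30,483.97

C$30,483.97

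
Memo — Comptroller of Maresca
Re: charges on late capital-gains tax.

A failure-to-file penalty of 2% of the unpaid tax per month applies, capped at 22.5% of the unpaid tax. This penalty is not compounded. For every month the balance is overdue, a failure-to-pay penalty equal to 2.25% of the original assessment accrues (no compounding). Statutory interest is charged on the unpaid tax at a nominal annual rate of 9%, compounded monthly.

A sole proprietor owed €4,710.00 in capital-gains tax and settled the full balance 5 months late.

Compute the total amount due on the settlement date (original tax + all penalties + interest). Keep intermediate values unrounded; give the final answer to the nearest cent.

Failure-to-file: 5 × 2% × €4,710.00 = €471.00 (under the 22.5% cap)
Failure-to-pay penalty: 5 × 2.25% × €4,710.00 = €529.88…
Interest (9%/yr ÷ 12 = 0.75%/month): €4,710.00 × ((1 + 0.0075)^5 − 1) = €179.2943…
Total = €4,710.00 + €1,000.8750 + €179.2943… = €5,890.17

€5,890.17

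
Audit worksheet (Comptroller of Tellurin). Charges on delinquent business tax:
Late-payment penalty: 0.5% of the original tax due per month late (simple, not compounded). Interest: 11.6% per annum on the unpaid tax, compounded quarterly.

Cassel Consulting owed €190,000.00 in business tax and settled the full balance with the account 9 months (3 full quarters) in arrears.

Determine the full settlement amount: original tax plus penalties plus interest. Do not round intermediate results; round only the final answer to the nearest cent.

€215,564.00

Late-payment penalty = 0.5% × €190,000.00 × 9 mo = €8,550.00
Interest (11.6%/yr ÷ 4 = 2.9%/quarter): €190,000.00 × ((1 + 0.029)^3 − 1) = €17,014.0039…
Total = €190,000.00 + €8,550.0000 + €17,014.0039… = €215,564.00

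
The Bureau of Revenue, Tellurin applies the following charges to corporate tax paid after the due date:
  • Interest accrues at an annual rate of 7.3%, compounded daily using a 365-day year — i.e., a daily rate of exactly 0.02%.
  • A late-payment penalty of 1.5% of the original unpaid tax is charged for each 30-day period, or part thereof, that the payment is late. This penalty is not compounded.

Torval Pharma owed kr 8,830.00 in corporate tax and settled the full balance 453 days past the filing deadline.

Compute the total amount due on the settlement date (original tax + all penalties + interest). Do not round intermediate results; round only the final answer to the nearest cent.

kr 11,786.47

Penalty periods: ⌈453/30⌉ = 16; penalty = 16 × 1.5% × kr 8,830.00 = kr 2,119.20
Interest: kr 8,830.00 × ((1 + 0.0002)^453 − 1) = kr 8,830.00 × 0.09482107… = kr 837.2700…
Total = kr 8,830.00 + kr 2,119.2000 + kr 837.2700… = kr 11,786.47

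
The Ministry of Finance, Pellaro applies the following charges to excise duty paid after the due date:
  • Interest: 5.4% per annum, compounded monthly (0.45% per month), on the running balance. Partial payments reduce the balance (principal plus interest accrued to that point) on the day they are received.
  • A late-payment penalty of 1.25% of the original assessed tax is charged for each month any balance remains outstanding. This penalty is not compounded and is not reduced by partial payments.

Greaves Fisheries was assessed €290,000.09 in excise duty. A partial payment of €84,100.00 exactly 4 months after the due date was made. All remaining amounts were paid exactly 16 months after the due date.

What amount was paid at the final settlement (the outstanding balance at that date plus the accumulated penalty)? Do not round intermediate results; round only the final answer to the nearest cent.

€280,844.33

Balance at month 4: €290,000.0900 × (1 + 0.0045)^4 = €295,255.4325…
After €84,100.00 payment: €295,255.4325… − €84,100.00 = €211,155.4325…
Balance at month 16: €211,155.4325… × (1 + 0.0045)^12 = €222,844.3114…
Penalty: 16 × 1.25% × €290,000.09 = €58,000.02…
Final settlement = outstanding balance + penalty = €222,844.3114… + €58,000.02… = €280,844.33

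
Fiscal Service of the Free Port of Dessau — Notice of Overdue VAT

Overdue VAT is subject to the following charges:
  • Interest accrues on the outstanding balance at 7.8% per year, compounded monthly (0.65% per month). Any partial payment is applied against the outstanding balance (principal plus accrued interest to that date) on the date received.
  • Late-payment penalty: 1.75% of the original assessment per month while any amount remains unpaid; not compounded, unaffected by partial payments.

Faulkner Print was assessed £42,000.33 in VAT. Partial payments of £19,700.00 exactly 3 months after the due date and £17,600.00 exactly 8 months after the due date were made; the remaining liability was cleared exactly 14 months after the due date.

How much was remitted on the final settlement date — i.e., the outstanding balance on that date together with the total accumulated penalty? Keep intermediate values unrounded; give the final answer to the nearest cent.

Balance at month 3: £42,000.3300 × (1 + 0.0065)^3 = £42,824.6715…
After £19,700.00 payment: £42,824.6715… − £19,700.00 = £23,124.6715…
Balance at month 8: £23,124.6715… × (1 + 0.0065)^5 = £23,886.0572…
After £17,600.00 payment: £23,886.0572… − £17,600.00 = £6,286.0572…
Balance at month 14: £6,286.0572… × (1 + 0.0065)^6 = £6,535.2319…
Penalty: 14 × 1.75% × £42,000.33 = £10,290.08…
Final settlement = outstanding balance + penalty = £6,535.2319… + £10,290.08… = £16,825.31

£16,825.31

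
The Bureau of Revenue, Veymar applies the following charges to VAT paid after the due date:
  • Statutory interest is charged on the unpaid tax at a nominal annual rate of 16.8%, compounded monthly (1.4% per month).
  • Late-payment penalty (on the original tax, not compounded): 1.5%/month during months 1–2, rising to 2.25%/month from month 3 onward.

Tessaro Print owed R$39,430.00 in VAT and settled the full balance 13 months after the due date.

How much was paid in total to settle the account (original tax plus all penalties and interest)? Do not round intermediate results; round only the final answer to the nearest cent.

R$58,182.95

Penalty, months 1–2: 2 × 1.5% × R$39,430.00 = R$1,182.90
Penalty, months 3–13: 11 × 2.25% × R$39,430.00 = R$9,758.93…
Interest: R$39,430.00 × ((1 + 0.014)^13 − 1) = R$39,430.00 × 0.1981010… = R$7,811.1207…
Total = R$39,430.00 + R$10,941.8250 + R$7,811.1207… = R$58,182.95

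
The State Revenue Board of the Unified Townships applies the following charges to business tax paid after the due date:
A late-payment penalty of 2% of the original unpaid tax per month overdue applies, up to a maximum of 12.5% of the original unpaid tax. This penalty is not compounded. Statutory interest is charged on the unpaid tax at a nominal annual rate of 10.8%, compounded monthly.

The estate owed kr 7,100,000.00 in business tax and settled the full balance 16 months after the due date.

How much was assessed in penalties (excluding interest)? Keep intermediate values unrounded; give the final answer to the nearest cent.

Penalty (uncapped): 16 × 2% × kr 7,100,000.00 = kr 2,272,000.00; cap = 12.5% × kr 7,100,000.00 = kr 887,500.00 → penalty = kr 887,500.00

kr 887,500.00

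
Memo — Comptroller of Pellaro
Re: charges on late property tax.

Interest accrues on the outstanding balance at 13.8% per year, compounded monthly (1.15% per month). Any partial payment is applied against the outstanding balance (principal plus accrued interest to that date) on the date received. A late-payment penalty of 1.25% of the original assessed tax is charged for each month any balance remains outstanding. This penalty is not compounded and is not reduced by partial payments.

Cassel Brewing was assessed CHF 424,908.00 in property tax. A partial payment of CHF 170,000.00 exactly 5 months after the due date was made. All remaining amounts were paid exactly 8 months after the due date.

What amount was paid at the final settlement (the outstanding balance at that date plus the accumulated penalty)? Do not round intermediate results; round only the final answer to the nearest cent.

CHF 332,167.78

Balance at month 5: CHF 424,908.0000 × (1 + 0.0115)^5 = CHF 449,908.6504…
After CHF 170,000.00 payment: CHF 449,908.6504… − CHF 170,000.00 = CHF 279,908.6504…
Balance at month 8: CHF 279,908.6504… × (1 + 0.0115)^3 = CHF 289,676.9783…
Penalty: 8 × 1.25% × CHF 424,908.00 = CHF 42,490.80
Final settlement = outstanding balance + penalty = CHF 289,676.9783… + CHF 42,490.80 = CHF 332,167.78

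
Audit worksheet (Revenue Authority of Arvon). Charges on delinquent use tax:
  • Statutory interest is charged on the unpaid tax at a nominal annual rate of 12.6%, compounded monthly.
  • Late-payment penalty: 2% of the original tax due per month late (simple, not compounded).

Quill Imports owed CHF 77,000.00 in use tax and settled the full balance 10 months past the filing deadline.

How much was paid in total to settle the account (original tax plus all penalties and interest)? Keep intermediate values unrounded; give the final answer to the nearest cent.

Late-payment penalty = 2% × CHF 77,000.00 × 10 mo = CHF 15,400.00
Interest (12.6%/yr ÷ 12 = 1.05%/month): CHF 77,000.00 × ((1 + 0.0105)^10 − 1) = CHF 8,477.9118…
Total = CHF 77,000.00 + CHF 15,400.0000 + CHF 8,477.9118… = CHF 100,877.91

CHF 100,877.91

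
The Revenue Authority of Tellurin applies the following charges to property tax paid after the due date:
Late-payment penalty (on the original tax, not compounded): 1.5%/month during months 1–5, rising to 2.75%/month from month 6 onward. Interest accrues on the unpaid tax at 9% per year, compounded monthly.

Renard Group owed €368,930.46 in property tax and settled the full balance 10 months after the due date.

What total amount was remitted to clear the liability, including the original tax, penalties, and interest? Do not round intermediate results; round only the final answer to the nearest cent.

€475,950.75

Penalty, months 1–5: 5 × 1.5% × €368,930.46 = €27,669.78…
Penalty, months 6–10: 5 × 2.75% × €368,930.46 = €50,727.94…
Interest (9%/yr ÷ 12 = 0.75%/month): €368,930.46 × ((1 + 0.0075)^10 − 1) = €28,622.5642…
Total = €368,930.46 + €78,397.7228… + €28,622.5642… = €475,950.75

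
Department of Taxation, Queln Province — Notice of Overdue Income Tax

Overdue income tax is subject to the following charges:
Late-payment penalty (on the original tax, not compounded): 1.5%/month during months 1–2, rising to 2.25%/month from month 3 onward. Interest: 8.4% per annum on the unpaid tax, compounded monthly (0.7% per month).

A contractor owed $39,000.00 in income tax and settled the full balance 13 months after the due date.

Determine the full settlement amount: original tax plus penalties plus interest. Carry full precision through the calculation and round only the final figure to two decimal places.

$53,524.45

Penalty, months 1–2: 2 × 1.5% × $39,000.00 = $1,170.00
Penalty, months 3–13: 11 × 2.25% × $39,000.00 = $9,652.50
Interest: $39,000.00 × ((1 + 0.007)^13 − 1) = $39,000.00 × 0.0949218… = $3,701.9516…
Total = $39,000.00 + $10,822.5000 + $3,701.9516… = $53,524.45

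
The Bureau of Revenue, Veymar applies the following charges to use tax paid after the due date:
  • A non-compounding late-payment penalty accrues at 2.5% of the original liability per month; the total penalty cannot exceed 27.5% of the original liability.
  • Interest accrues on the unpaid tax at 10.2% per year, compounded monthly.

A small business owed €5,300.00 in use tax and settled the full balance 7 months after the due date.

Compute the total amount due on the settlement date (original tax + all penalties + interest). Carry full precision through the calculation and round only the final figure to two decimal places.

Penalty: 7 × 2.5% × €5,300.00 = €927.50 (below the 27.5% cap of €1,457.50)
Interest (10.2%/yr ÷ 12 = 0.85%/month): €5,300.00 × ((1 + 0.0085)^7 − 1) = €323.5063…
Total = €5,300.00 + €927.5000 + €323.5063… = €6,551.01

€6,551.01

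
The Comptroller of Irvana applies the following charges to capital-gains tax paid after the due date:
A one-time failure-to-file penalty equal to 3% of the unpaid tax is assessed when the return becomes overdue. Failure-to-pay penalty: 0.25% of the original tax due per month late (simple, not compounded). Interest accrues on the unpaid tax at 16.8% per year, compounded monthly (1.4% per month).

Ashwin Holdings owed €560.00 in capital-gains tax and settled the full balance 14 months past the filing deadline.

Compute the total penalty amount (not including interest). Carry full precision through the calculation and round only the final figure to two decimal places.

Failure-to-file penalty: 3% × €560.00 = €16.80
Failure-to-pay penalty: 14 × 0.25% × €560.00 = €19.60
Total penalty = €16.80 + €19.60 = €36.40

€36.40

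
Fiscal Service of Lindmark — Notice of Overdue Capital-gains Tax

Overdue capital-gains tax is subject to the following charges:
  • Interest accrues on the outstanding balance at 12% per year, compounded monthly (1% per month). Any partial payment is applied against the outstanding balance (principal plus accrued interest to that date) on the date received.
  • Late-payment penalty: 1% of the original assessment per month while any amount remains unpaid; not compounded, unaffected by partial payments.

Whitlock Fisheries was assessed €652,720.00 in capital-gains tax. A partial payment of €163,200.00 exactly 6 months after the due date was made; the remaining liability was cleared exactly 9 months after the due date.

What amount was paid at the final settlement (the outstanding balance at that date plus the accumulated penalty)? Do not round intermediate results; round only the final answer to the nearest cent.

Balance at month 6: €652,720.0000 × (1 + 0.01)^6 = €692,875.4327…
After €163,200.00 payment: €692,875.4327… − €163,200.00 = €529,675.4327…
Balance at month 9: €529,675.4327… × (1 + 0.01)^3 = €545,725.1280…
Penalty: 9 × 1% × €652,720.00 = €58,744.80
Final settlement = outstanding balance + penalty = €545,725.1280… + €58,744.80 = €604,469.93

€604,469.93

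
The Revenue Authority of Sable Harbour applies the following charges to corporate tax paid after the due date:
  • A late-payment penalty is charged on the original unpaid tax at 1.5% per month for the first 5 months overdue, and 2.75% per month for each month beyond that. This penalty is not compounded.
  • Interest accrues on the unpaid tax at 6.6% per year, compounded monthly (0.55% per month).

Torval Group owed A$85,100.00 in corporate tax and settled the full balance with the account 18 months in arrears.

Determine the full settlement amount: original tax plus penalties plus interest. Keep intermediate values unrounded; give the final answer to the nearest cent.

A$130,736.31

Penalty, months 1–5: 5 × 1.5% × A$85,100.00 = A$6,382.50
Penalty, months 6–18: 13 × 2.75% × A$85,100.00 = A$30,423.25
Interest: A$85,100.00 × ((1 + 0.0055)^18 − 1) = A$85,100.00 × 0.1037669… = A$8,830.5594…
Total = A$85,100.00 + A$36,805.7500 + A$8,830.5594… = A$130,736.31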